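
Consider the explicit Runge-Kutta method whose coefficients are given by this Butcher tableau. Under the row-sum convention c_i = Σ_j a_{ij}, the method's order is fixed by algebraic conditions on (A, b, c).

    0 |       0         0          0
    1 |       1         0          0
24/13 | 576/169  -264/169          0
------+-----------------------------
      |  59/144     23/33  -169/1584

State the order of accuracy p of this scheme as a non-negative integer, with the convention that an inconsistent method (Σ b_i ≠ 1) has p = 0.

b = (59/144, 23/33, -169/1584)
c = (0, 1, 24/13)
Ac = (0, 0, -264/169)
Σ b_i: 59/144·1 + 23/33·1 + (-169/1584)·1 = 1 ✓
b·c: 23/33·1 + (-169/1584)·24/13 = 1/2 ✓
b·c²: 23/33·1 + (-169/1584)·576/169 = 1/3 ✓
b·Ac: (-169/1584)·(-264/169) = 1/6 ✓; 3 stages ⇒ order 3.

3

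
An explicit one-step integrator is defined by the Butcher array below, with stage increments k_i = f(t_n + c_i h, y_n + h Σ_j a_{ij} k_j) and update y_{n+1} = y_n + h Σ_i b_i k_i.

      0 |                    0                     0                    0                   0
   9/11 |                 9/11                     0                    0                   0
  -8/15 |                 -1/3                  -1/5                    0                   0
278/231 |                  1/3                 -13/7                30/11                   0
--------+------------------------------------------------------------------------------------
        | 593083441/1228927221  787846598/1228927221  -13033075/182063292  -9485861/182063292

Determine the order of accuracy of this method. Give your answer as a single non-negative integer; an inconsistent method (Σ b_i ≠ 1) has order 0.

3

b = (593083441/1228927221, 787846598/1228927221, -13033075/182063292, -9485861/182063292)
c = (0, 9/11, -8/15, 278/231)
Ac = (0, 0, -9/55, -229/77)
Σ b_i: 593083441/1228927221·1 + 787846598/1228927221·1 + (-13033075/182063292)·1 + (-9485861/182063292)·1 = 1 ✓
b·c: 787846598/1228927221·9/11 + (-13033075/182063292)·(-8/15) + (-9485861/182063292)·278/231 = 1/2 ✓
b·c²: 787846598/1228927221·81/121 + (-13033075/182063292)·64/225 + (-9485861/182063292)·77284/53361 = 1/3 ✓
b·Ac: (-13033075/182063292)·(-9/55) + (-9485861/182063292)·(-229/77) = 1/6 ✓
b·c³: 787846598/1228927221·729/1331 + (-13033075/182063292)·(-512/3375) + (-9485861/182063292)·21484952/12326391 = 1411323661828/5204506780935 ≠ 1/4 ⇒ order 3.
b·(c∘Ac): (-13033075/182063292)·24/275 + (-9485861/182063292)·(-63662/17787) = 541426141/3004044318 ≠ 1/8
b·Ac²: (-13033075/182063292)·(-81/605) + (-9485861/182063292)·(-5939/12705) = 46343441/1365474690 ≠ 1/12
b·A²c: (-9485861/182063292)·(-54/121) = 7761159/333782702 ≠ 1/24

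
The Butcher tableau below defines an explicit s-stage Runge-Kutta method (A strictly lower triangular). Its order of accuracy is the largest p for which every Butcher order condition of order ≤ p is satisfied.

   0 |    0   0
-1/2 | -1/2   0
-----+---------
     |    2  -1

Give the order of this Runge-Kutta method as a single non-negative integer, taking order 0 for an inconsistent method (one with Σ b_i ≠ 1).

2

b = (2, -1)
c = (0, -1/2)
Σ b_i: 2·1 + (-1)·1 = 1 ✓
b·c: (-1)·(-1/2) = 1/2 ✓; 2 stages ⇒ order 2.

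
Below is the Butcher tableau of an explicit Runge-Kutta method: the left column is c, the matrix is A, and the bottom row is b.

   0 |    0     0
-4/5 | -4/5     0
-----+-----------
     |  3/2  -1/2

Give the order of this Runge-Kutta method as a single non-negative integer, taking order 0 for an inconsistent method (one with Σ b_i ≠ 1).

1

b = (3/2, -1/2)
c = (0, -4/5)
Σ b_i: 3/2·1 + (-1/2)·1 = 1 ✓
b·c: (-1/2)·(-4/5) = 2/5 ≠ 1/2 ⇒ order 1.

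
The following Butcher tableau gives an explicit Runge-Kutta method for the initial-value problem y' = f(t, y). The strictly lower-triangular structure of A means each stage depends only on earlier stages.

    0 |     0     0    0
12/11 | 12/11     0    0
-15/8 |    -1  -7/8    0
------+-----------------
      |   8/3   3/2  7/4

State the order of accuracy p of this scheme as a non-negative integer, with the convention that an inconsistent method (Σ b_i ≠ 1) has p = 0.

0

b = (8/3, 3/2, 7/4)
c = (0, 12/11, -15/8)
Ac = (0, 0, -21/22)
Σ b_i: 8/3·1 + 3/2·1 + 7/4·1 = 71/12 ≠ 1 ⇒ order 0.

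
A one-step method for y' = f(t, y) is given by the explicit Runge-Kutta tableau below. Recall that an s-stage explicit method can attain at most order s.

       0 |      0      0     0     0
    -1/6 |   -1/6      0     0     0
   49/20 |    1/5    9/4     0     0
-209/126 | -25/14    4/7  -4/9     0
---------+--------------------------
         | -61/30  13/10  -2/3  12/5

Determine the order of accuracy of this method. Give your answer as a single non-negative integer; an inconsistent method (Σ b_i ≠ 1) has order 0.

b = (-61/30, 13/10, -2/3, 12/5)
c = (0, -1/6, 49/20, -209/126)
Ac = (0, 0, -3/8, -373/315)
Σ b_i: (-61/30)·1 + 13/10·1 + (-2/3)·1 + 12/5·1 = 1 ✓
b·c: 13/10·(-1/6) + (-2/3)·49/20 + 12/5·(-209/126) = -2449/420 ≠ 1/2 ⇒ order 1.

1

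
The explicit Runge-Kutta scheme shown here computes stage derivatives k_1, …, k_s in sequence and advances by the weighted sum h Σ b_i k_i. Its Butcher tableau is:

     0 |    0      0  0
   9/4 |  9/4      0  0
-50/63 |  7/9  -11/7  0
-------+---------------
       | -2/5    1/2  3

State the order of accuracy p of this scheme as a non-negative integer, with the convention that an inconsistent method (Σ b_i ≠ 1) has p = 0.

0

b = (-2/5, 1/2, 3)
c = (0, 9/4, -50/63)
Ac = (0, 0, -99/28)
Σ b_i: (-2/5)·1 + 1/2·1 + 3·1 = 31/10 ≠ 1 ⇒ order 0.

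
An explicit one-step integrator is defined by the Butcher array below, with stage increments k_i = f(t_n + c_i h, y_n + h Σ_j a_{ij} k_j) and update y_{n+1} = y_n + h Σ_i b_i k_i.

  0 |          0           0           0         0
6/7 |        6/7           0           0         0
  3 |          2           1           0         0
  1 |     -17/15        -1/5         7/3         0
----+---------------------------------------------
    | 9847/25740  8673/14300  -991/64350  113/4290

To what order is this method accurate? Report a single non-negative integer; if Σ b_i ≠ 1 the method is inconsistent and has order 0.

b = (9847/25740, 8673/14300, -991/64350, 113/4290)
c = (0, 6/7, 3, 1)
Ac = (0, 0, 6/7, 239/35)
Σ b_i: 9847/25740·1 + 8673/14300·1 + (-991/64350)·1 + 113/4290·1 = 1 ✓
b·c: 8673/14300·6/7 + (-991/64350)·3 + 113/4290·1 = 1/2 ✓
b·c²: 8673/14300·36/49 + (-991/64350)·9 + 113/4290·1 = 1/3 ✓
b·Ac: (-991/64350)·6/7 + 113/4290·239/35 = 1/6 ✓
b·c³: 8673/14300·216/343 + (-991/64350)·27 + 113/4290·1 = -113/15015 ≠ 1/4 ⇒ order 3.
b·(c∘Ac): (-991/64350)·18/7 + 113/4290·239/35 = 21061/150150 ≠ 1/8
b·Ac²: (-991/64350)·36/49 + 113/4290·5109/245 = 1077/2002 ≠ 1/12
b·A²c: 113/4290·2 = 113/2145 ≠ 1/24

3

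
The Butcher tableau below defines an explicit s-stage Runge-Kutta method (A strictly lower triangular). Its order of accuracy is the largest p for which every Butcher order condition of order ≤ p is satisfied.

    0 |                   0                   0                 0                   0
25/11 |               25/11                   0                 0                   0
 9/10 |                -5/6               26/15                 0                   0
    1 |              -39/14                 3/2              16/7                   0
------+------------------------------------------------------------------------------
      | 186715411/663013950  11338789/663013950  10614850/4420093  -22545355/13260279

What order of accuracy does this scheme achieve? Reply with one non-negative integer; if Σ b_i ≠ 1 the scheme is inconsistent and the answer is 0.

3

b = (186715411/663013950, 11338789/663013950, 10614850/4420093, -22545355/13260279)
c = (0, 25/11, 9/10, 1)
Ac = (0, 0, 130/33, 4209/770)
Σ b_i: 186715411/663013950·1 + 11338789/663013950·1 + 10614850/4420093·1 + (-22545355/13260279)·1 = 1 ✓
b·c: 11338789/663013950·25/11 + 10614850/4420093·9/10 + (-22545355/13260279)·1 = 1/2 ✓
b·c²: 11338789/663013950·625/121 + 10614850/4420093·81/100 + (-22545355/13260279)·1 = 1/3 ✓
b·Ac: 10614850/4420093·130/33 + (-22545355/13260279)·4209/770 = 1/6 ✓
b·c³: 11338789/663013950·15625/1331 + 10614850/4420093·729/1000 + (-22545355/13260279)·1 = 22210063/88401860 ≠ 1/4 ⇒ order 3.
b·(c∘Ac): 10614850/4420093·39/11 + (-22545355/13260279)·4209/770 = -75788359/97242046 ≠ 1/8
b·Ac²: 10614850/4420093·3250/363 + (-22545355/13260279)·406533/42350 = 686885731/132602790 ≠ 1/12
b·A²c: (-22545355/13260279)·2080/231 = -6699191200/437589207 ≠ 1/24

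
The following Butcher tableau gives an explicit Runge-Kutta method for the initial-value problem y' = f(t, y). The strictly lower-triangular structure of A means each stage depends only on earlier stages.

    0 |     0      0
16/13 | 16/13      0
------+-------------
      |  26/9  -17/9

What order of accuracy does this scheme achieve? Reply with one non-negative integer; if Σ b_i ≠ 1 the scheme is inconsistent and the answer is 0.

b = (26/9, -17/9)
c = (0, 16/13)
Σ b_i: 26/9·1 + (-17/9)·1 = 1 ✓
b·c: (-17/9)·16/13 = -272/117 ≠ 1/2 ⇒ order 1.

1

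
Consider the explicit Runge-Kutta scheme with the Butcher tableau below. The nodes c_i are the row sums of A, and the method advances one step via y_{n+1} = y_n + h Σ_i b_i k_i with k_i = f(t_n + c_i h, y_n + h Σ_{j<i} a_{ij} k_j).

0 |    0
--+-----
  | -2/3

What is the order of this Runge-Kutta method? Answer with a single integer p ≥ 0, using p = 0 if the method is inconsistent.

b = (-2/3)
c = (0)
Σ b_i: (-2/3)·1 = -2/3 ≠ 1 ⇒ order 0.

0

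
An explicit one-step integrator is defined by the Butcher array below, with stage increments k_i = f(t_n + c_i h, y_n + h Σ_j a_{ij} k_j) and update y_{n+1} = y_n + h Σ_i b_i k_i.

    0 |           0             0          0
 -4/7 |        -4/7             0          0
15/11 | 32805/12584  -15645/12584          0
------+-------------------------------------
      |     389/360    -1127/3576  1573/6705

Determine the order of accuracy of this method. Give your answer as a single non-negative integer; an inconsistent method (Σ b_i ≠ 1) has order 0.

b = (389/360, -1127/3576, 1573/6705)
c = (0, -4/7, 15/11)
Ac = (0, 0, 2235/3146)
Σ b_i: 389/360·1 + (-1127/3576)·1 + 1573/6705·1 = 1 ✓
b·c: (-1127/3576)·(-4/7) + 1573/6705·15/11 = 1/2 ✓
b·c²: (-1127/3576)·16/49 + 1573/6705·225/121 = 1/3 ✓
b·Ac: 1573/6705·2235/3146 = 1/6 ✓; 3 stages ⇒ order 3.

3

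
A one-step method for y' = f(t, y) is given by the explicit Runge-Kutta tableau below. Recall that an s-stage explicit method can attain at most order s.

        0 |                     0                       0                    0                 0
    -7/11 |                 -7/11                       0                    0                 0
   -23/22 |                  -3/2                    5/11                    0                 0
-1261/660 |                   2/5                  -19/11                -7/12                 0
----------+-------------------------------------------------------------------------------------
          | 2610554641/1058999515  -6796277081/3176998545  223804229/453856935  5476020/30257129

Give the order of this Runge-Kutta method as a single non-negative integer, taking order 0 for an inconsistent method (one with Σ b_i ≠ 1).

b = (2610554641/1058999515, -6796277081/3176998545, 223804229/453856935, 5476020/30257129)
c = (0, -7/11, -23/22, -1261/660)
Ac = (0, 0, -35/121, 4963/2904)
Σ b_i: 2610554641/1058999515·1 + (-6796277081/3176998545)·1 + 223804229/453856935·1 + 5476020/30257129·1 = 1 ✓
b·c: (-6796277081/3176998545)·(-7/11) + 223804229/453856935·(-23/22) + 5476020/30257129·(-1261/660) = 1/2 ✓
b·c²: (-6796277081/3176998545)·49/121 + 223804229/453856935·529/484 + 5476020/30257129·1590121/435600 = 1/3 ✓
b·Ac: 223804229/453856935·(-35/121) + 5476020/30257129·4963/2904 = 1/6 ✓
b·c³: (-6796277081/3176998545)·(-343/1331) + 223804229/453856935·(-12167/10648) + 5476020/30257129·(-2005142581/287496000) = -16797264644987/13180005392400 ≠ 1/4 ⇒ order 3.
b·(c∘Ac): 223804229/453856935·805/2662 + 5476020/30257129·(-6258343/1916640) = -1848702455/4184128696 ≠ 1/8
b·Ac²: 223804229/453856935·245/1331 + 5476020/30257129·(-85421/63888) = -7843313/51869364 ≠ 1/12
b·A²c: 5476020/30257129·245/1452 = 1451975/47546917 ≠ 1/24

3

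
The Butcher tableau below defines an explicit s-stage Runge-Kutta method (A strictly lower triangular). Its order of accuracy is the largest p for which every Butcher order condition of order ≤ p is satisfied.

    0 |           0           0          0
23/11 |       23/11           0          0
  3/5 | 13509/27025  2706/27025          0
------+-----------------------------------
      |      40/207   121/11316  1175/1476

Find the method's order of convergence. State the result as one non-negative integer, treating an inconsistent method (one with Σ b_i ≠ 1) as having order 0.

b = (40/207, 121/11316, 1175/1476)
c = (0, 23/11, 3/5)
Ac = (0, 0, 246/1175)
Σ b_i: 40/207·1 + 121/11316·1 + 1175/1476·1 = 1 ✓
b·c: 121/11316·23/11 + 1175/1476·3/5 = 1/2 ✓
b·c²: 121/11316·529/121 + 1175/1476·9/25 = 1/3 ✓
b·Ac: 1175/1476·246/1175 = 1/6 ✓; 3 stages ⇒ order 3.

3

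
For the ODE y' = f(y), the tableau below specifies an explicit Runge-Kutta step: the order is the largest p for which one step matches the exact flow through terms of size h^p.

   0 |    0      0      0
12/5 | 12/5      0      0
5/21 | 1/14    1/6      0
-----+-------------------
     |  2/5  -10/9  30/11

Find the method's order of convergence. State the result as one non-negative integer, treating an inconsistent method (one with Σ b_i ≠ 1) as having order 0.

0

b = (2/5, -10/9, 30/11)
c = (0, 12/5, 5/21)
Ac = (0, 0, 2/5)
Σ b_i: 2/5·1 + (-10/9)·1 + 30/11·1 = 998/495 ≠ 1 ⇒ order 0.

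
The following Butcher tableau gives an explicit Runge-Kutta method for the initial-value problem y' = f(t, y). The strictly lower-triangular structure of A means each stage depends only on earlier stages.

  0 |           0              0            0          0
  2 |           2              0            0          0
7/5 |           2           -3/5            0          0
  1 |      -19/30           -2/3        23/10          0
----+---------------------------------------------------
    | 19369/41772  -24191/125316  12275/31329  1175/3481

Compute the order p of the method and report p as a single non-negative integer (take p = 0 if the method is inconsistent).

3

b = (19369/41772, -24191/125316, 12275/31329, 1175/3481)
c = (0, 2, 7/5, 1)
Ac = (0, 0, -6/5, 283/150)
Σ b_i: 19369/41772·1 + (-24191/125316)·1 + 12275/31329·1 + 1175/3481·1 = 1 ✓
b·c: (-24191/125316)·2 + 12275/31329·7/5 + 1175/3481·1 = 1/2 ✓
b·c²: (-24191/125316)·4 + 12275/31329·49/25 + 1175/3481·1 = 1/3 ✓
b·Ac: 12275/31329·(-6/5) + 1175/3481·283/150 = 1/6 ✓
b·c³: (-24191/125316)·8 + 12275/31329·343/125 + 1175/3481·1 = -6874/52215 ≠ 1/4 ⇒ order 3.
b·(c∘Ac): 12275/31329·(-42/25) + 1175/3481·283/150 = -149/6962 ≠ 1/8
b·Ac²: 12275/31329·(-12/5) + 1175/3481·1381/750 = -33293/104430 ≠ 1/12
b·A²c: 1175/3481·(-69/25) = -3243/3481 ≠ 1/24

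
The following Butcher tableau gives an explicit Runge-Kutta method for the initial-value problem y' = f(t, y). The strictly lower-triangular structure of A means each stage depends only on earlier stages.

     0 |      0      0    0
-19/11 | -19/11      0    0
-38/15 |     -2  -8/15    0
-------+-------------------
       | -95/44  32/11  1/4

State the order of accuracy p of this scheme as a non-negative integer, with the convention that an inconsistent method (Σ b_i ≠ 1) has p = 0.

1

b = (-95/44, 32/11, 1/4)
c = (0, -19/11, -38/15)
Ac = (0, 0, 152/165)
Σ b_i: (-95/44)·1 + 32/11·1 + 1/4·1 = 1 ✓
b·c: 32/11·(-19/11) + 1/4·(-38/15) = -20539/3630 ≠ 1/2 ⇒ order 1.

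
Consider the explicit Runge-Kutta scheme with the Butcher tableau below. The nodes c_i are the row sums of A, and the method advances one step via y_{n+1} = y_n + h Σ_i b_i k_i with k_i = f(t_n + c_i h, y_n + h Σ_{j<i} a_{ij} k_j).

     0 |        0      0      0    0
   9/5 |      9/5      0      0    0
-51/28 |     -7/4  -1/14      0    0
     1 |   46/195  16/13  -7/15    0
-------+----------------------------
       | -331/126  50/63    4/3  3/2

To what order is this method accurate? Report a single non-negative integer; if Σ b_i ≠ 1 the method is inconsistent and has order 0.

b = (-331/126, 50/63, 4/3, 3/2)
c = (0, 9/5, -51/28, 1)
Ac = (0, 0, -9/70, 797/260)
Σ b_i: (-331/126)·1 + 50/63·1 + 4/3·1 + 3/2·1 = 1 ✓
b·c: 50/63·9/5 + 4/3·(-51/28) + 3/2·1 = 1/2 ✓
b·c²: 50/63·81/25 + 4/3·2601/784 + 3/2·1 = 1665/196 ≠ 1/3 ⇒ order 2.
b·Ac: 4/3·(-9/70) + 3/2·797/260 = 16113/3640 ≠ 1/6

2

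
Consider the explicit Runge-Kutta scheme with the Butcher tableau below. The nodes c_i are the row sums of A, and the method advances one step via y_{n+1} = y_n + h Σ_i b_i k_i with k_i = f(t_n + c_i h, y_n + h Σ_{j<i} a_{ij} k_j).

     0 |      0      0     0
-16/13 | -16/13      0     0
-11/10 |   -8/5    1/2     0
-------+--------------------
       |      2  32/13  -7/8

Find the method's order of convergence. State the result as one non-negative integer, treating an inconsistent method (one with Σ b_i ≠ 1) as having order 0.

b = (2, 32/13, -7/8)
c = (0, -16/13, -11/10)
Ac = (0, 0, -8/13)
Σ b_i: 2·1 + 32/13·1 + (-7/8)·1 = 373/104 ≠ 1 ⇒ order 0.

0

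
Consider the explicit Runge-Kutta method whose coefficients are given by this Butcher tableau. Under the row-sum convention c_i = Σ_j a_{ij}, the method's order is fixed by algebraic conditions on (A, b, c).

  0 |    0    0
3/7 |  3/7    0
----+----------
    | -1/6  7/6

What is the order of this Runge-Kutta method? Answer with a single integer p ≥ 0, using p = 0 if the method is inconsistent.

b = (-1/6, 7/6)
c = (0, 3/7)
Σ b_i: (-1/6)·1 + 7/6·1 = 1 ✓
b·c: 7/6·3/7 = 1/2 ✓; 2 stages ⇒ order 2.

2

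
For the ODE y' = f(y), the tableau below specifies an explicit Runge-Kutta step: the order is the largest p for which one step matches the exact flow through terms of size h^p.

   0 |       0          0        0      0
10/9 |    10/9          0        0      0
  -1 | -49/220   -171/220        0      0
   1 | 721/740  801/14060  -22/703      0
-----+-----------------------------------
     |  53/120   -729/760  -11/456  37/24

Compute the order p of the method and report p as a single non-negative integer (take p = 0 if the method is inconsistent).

b = (53/120, -729/760, -11/456, 37/24)
c = (0, 10/9, -1, 1)
Ac = (0, 0, -19/22, 7/74)
Σ b_i: 53/120·1 + (-729/760)·1 + (-11/456)·1 + 37/24·1 = 1 ✓
b·c: (-729/760)·10/9 + (-11/456)·(-1) + 37/24·1 = 1/2 ✓
b·c²: (-729/760)·100/81 + (-11/456)·1 + 37/24·1 = 1/3 ✓
b·Ac: (-11/456)·(-19/22) + 37/24·7/74 = 1/6 ✓
b·c³: (-729/760)·1000/729 + (-11/456)·(-1) + 37/24·1 = 1/4 ✓
b·(c∘Ac): (-11/456)·19/22 + 37/24·7/74 = 1/8 ✓
b·Ac²: (-11/456)·(-95/99) + 37/24·13/333 = 1/12 ✓
b·A²c: 37/24·1/37 = 1/24 ✓; 4 stages ⇒ order 4.

4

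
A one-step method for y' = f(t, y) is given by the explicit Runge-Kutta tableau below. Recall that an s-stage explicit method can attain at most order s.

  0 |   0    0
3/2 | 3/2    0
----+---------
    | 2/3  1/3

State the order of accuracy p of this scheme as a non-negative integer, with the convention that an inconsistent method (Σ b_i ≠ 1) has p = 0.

b = (2/3, 1/3)
c = (0, 3/2)
Σ b_i: 2/3·1 + 1/3·1 = 1 ✓
b·c: 1/3·3/2 = 1/2 ✓; 2 stages ⇒ order 2.

2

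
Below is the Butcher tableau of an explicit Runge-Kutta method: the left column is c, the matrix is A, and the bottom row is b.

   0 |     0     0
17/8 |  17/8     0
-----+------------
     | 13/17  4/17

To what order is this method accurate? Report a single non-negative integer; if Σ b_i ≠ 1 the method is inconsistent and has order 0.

b = (13/17, 4/17)
c = (0, 17/8)
Σ b_i: 13/17·1 + 4/17·1 = 1 ✓
b·c: 4/17·17/8 = 1/2 ✓; 2 stages ⇒ order 2.

2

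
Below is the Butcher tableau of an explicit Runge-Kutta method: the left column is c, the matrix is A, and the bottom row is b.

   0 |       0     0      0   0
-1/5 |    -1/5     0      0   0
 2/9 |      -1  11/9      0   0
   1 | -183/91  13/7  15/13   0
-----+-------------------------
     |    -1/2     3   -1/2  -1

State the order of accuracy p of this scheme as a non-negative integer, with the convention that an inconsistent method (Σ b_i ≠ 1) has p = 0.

1

b = (-1/2, 3, -1/2, -1)
c = (0, -1/5, 2/9, 1)
Ac = (0, 0, -11/45, -157/1365)
Σ b_i: (-1/2)·1 + 3·1 + (-1/2)·1 + (-1)·1 = 1 ✓
b·c: 3·(-1/5) + (-1/2)·2/9 + (-1)·1 = -77/45 ≠ 1/2 ⇒ order 1.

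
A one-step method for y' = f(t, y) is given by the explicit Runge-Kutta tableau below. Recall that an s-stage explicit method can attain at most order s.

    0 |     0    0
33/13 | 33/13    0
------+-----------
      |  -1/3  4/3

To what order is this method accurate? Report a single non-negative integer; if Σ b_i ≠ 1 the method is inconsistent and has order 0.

b = (-1/3, 4/3)
c = (0, 33/13)
Σ b_i: (-1/3)·1 + 4/3·1 = 1 ✓
b·c: 4/3·33/13 = 44/13 ≠ 1/2 ⇒ order 1.

1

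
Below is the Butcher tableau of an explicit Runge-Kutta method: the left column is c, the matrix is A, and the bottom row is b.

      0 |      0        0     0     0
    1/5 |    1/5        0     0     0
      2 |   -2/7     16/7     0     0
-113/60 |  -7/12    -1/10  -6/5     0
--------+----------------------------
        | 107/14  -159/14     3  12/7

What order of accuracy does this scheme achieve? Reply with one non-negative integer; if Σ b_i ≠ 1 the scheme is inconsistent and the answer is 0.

b = (107/14, -159/14, 3, 12/7)
c = (0, 1/5, 2, -113/60)
Ac = (0, 0, 16/35, -121/50)
Σ b_i: 107/14·1 + (-159/14)·1 + 3·1 + 12/7·1 = 1 ✓
b·c: (-159/14)·1/5 + 3·2 + 12/7·(-113/60) = 1/2 ✓
b·c²: (-159/14)·1/25 + 3·4 + 12/7·12769/3600 = 7403/420 ≠ 1/3 ⇒ order 2.
b·Ac: 3·16/35 + 12/7·(-121/50) = -486/175 ≠ 1/6

2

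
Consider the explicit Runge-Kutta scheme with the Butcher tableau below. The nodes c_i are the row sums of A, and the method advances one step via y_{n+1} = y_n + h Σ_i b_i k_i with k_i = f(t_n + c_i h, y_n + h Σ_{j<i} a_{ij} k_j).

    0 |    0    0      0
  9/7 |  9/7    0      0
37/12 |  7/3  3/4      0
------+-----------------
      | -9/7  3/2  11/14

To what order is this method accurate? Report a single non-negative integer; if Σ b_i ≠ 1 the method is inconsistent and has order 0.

b = (-9/7, 3/2, 11/14)
c = (0, 9/7, 37/12)
Ac = (0, 0, 27/28)
Σ b_i: (-9/7)·1 + 3/2·1 + 11/14·1 = 1 ✓
b·c: 3/2·9/7 + 11/14·37/12 = 731/168 ≠ 1/2 ⇒ order 1.

1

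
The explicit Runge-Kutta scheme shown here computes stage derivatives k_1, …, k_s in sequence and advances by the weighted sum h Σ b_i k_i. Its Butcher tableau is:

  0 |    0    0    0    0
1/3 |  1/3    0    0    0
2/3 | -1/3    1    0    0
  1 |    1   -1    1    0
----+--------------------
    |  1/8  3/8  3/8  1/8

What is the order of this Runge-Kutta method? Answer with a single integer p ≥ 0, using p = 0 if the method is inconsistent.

4

b = (1/8, 3/8, 3/8, 1/8)
c = (0, 1/3, 2/3, 1)
Ac = (0, 0, 1/3, 1/3)
Σ b_i: 1/8·1 + 3/8·1 + 3/8·1 + 1/8·1 = 1 ✓
b·c: 3/8·1/3 + 3/8·2/3 + 1/8·1 = 1/2 ✓
b·c²: 3/8·1/9 + 3/8·4/9 + 1/8·1 = 1/3 ✓
b·Ac: 3/8·1/3 + 1/8·1/3 = 1/6 ✓
b·c³: 3/8·1/27 + 3/8·8/27 + 1/8·1 = 1/4 ✓
b·(c∘Ac): 3/8·2/9 + 1/8·1/3 = 1/8 ✓
b·Ac²: 3/8·1/9 + 1/8·1/3 = 1/12 ✓
b·A²c: 1/8·1/3 = 1/24 ✓; 4 stages ⇒ order 4.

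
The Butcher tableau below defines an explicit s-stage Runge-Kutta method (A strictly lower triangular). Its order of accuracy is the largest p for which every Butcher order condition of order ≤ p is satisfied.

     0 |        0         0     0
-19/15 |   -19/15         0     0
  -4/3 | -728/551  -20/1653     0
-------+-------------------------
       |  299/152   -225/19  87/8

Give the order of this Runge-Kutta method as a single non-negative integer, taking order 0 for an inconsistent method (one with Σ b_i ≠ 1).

b = (299/152, -225/19, 87/8)
c = (0, -19/15, -4/3)
Ac = (0, 0, 4/261)
Σ b_i: 299/152·1 + (-225/19)·1 + 87/8·1 = 1 ✓
b·c: (-225/19)·(-19/15) + 87/8·(-4/3) = 1/2 ✓
b·c²: (-225/19)·361/225 + 87/8·16/9 = 1/3 ✓
b·Ac: 87/8·4/261 = 1/6 ✓; 3 stages ⇒ order 3.

3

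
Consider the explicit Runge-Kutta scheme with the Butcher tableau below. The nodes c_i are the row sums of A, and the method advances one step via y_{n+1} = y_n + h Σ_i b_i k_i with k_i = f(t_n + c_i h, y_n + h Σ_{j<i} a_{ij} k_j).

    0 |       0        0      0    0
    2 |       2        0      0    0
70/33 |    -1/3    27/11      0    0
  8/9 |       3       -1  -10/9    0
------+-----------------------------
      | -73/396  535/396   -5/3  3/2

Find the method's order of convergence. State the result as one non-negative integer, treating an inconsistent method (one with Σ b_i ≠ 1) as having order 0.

b = (-73/396, 535/396, -5/3, 3/2)
c = (0, 2, 70/33, 8/9)
Ac = (0, 0, 54/11, -1294/297)
Σ b_i: (-73/396)·1 + 535/396·1 + (-5/3)·1 + 3/2·1 = 1 ✓
b·c: 535/396·2 + (-5/3)·70/33 + 3/2·8/9 = 1/2 ✓
b·c²: 535/396·4 + (-5/3)·4900/1089 + 3/2·64/81 = -991/1089 ≠ 1/3 ⇒ order 2.
b·Ac: (-5/3)·54/11 + 3/2·(-1294/297) = -1457/99 ≠ 1/6

2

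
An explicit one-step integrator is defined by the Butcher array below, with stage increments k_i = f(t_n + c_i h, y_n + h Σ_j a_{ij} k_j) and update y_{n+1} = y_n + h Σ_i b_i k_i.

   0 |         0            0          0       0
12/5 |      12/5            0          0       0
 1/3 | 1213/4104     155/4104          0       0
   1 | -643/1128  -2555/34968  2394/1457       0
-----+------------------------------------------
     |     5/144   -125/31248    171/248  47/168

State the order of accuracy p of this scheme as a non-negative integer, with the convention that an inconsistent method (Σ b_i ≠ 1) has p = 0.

4

b = (5/144, -125/31248, 171/248, 47/168)
c = (0, 12/5, 1/3, 1)
Ac = (0, 0, 31/342, 35/94)
Σ b_i: 5/144·1 + (-125/31248)·1 + 171/248·1 + 47/168·1 = 1 ✓
b·c: (-125/31248)·12/5 + 171/248·1/3 + 47/168·1 = 1/2 ✓
b·c²: (-125/31248)·144/25 + 171/248·1/9 + 47/168·1 = 1/3 ✓
b·Ac: 171/248·31/342 + 47/168·35/94 = 1/6 ✓
b·c³: (-125/31248)·1728/125 + 171/248·1/27 + 47/168·1 = 1/4 ✓
b·(c∘Ac): 171/248·31/1026 + 47/168·35/94 = 1/8 ✓
b·Ac²: 171/248·62/285 + 47/168·(-56/235) = 1/12 ✓
b·A²c: 47/168·7/47 = 1/24 ✓; 4 stages ⇒ order 4.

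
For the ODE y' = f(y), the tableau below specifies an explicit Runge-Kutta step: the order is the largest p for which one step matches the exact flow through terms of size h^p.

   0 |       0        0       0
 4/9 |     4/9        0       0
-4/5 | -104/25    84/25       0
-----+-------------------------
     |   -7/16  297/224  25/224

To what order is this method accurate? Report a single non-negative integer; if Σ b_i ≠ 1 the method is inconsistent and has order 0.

b = (-7/16, 297/224, 25/224)
c = (0, 4/9, -4/5)
Ac = (0, 0, 112/75)
Σ b_i: (-7/16)·1 + 297/224·1 + 25/224·1 = 1 ✓
b·c: 297/224·4/9 + 25/224·(-4/5) = 1/2 ✓
b·c²: 297/224·16/81 + 25/224·16/25 = 1/3 ✓
b·Ac: 25/224·112/75 = 1/6 ✓; 3 stages ⇒ order 3.

3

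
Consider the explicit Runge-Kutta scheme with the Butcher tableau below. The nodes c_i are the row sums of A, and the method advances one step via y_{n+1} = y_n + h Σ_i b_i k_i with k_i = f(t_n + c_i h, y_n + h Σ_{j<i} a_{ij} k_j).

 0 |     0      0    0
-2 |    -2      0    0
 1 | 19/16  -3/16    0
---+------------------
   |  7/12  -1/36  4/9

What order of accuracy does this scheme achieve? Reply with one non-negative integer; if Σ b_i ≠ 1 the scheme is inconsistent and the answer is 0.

3

b = (7/12, -1/36, 4/9)
c = (0, -2, 1)
Ac = (0, 0, 3/8)
Σ b_i: 7/12·1 + (-1/36)·1 + 4/9·1 = 1 ✓
b·c: (-1/36)·(-2) + 4/9·1 = 1/2 ✓
b·c²: (-1/36)·4 + 4/9·1 = 1/3 ✓
b·Ac: 4/9·3/8 = 1/6 ✓; 3 stages ⇒ order 3.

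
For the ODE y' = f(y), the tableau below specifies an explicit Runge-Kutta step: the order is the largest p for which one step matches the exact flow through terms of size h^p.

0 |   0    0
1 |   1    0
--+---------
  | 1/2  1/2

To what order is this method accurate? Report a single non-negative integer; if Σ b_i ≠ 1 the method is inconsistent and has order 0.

b = (1/2, 1/2)
c = (0, 1)
Σ b_i: 1/2·1 + 1/2·1 = 1 ✓
b·c: 1/2·1 = 1/2 ✓; 2 stages ⇒ order 2.

2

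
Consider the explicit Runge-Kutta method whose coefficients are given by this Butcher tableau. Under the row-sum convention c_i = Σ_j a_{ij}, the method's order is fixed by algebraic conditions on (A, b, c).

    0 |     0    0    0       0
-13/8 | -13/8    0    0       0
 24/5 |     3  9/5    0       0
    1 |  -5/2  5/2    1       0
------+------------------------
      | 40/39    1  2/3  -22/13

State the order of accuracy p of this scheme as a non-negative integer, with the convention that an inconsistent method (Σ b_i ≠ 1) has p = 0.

1

b = (40/39, 1, 2/3, -22/13)
c = (0, -13/8, 24/5, 1)
Ac = (0, 0, -117/40, 59/80)
Σ b_i: 40/39·1 + 1·1 + 2/3·1 + (-22/13)·1 = 1 ✓
b·c: 1·(-13/8) + 2/3·24/5 + (-22/13)·1 = -61/520 ≠ 1/2 ⇒ order 1.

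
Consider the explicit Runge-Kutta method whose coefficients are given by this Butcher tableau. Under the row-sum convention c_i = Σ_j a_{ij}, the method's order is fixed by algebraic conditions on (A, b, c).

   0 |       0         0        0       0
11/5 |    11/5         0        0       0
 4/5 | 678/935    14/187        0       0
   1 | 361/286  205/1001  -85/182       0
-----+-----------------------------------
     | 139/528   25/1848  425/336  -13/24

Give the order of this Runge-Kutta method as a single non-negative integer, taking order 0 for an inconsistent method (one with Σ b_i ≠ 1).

b = (139/528, 25/1848, 425/336, -13/24)
c = (0, 11/5, 4/5, 1)
Ac = (0, 0, 14/85, 1/13)
Σ b_i: 139/528·1 + 25/1848·1 + 425/336·1 + (-13/24)·1 = 1 ✓
b·c: 25/1848·11/5 + 425/336·4/5 + (-13/24)·1 = 1/2 ✓
b·c²: 25/1848·121/25 + 425/336·16/25 + (-13/24)·1 = 1/3 ✓
b·Ac: 425/336·14/85 + (-13/24)·1/13 = 1/6 ✓
b·c³: 25/1848·1331/125 + 425/336·64/125 + (-13/24)·1 = 1/4 ✓
b·(c∘Ac): 425/336·56/425 + (-13/24)·1/13 = 1/8 ✓
b·Ac²: 425/336·154/425 + (-13/24)·9/13 = 1/12 ✓
b·A²c: (-13/24)·(-1/13) = 1/24 ✓; 4 stages ⇒ order 4.

4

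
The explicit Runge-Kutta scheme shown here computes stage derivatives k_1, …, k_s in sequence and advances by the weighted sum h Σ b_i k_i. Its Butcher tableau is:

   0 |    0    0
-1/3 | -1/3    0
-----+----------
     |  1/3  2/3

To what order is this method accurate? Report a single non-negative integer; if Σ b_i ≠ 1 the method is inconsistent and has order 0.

1

b = (1/3, 2/3)
c = (0, -1/3)
Σ b_i: 1/3·1 + 2/3·1 = 1 ✓
b·c: 2/3·(-1/3) = -2/9 ≠ 1/2 ⇒ order 1.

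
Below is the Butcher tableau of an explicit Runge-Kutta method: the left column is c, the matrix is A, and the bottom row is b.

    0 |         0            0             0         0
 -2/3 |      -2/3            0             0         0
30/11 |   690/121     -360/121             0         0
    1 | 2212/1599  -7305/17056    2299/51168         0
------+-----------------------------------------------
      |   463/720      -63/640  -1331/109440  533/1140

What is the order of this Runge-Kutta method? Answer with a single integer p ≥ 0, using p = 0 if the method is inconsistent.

4

b = (463/720, -63/640, -1331/109440, 533/1140)
c = (0, -2/3, 30/11, 1)
Ac = (0, 0, 240/121, 435/1066)
Σ b_i: 463/720·1 + (-63/640)·1 + (-1331/109440)·1 + 533/1140·1 = 1 ✓
b·c: (-63/640)·(-2/3) + (-1331/109440)·30/11 + 533/1140·1 = 1/2 ✓
b·c²: (-63/640)·4/9 + (-1331/109440)·900/121 + 533/1140·1 = 1/3 ✓
b·Ac: (-1331/109440)·240/121 + 533/1140·435/1066 = 1/6 ✓
b·c³: (-63/640)·(-8/27) + (-1331/109440)·27000/1331 + 533/1140·1 = 1/4 ✓
b·(c∘Ac): (-1331/109440)·7200/1331 + 533/1140·435/1066 = 1/8 ✓
b·Ac²: (-1331/109440)·(-160/121) + 533/1140·230/1599 = 1/12 ✓
b·A²c: 533/1140·95/1066 = 1/24 ✓; 4 stages ⇒ order 4.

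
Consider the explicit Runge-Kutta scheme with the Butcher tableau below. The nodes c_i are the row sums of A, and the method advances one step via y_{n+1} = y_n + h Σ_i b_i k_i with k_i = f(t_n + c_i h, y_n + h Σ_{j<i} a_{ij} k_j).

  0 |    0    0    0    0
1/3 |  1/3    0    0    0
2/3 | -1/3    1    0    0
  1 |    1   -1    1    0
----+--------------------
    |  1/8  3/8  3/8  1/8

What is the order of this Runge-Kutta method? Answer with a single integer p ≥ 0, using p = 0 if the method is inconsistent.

4

b = (1/8, 3/8, 3/8, 1/8)
c = (0, 1/3, 2/3, 1)
Ac = (0, 0, 1/3, 1/3)
Σ b_i: 1/8·1 + 3/8·1 + 3/8·1 + 1/8·1 = 1 ✓
b·c: 3/8·1/3 + 3/8·2/3 + 1/8·1 = 1/2 ✓
b·c²: 3/8·1/9 + 3/8·4/9 + 1/8·1 = 1/3 ✓
b·Ac: 3/8·1/3 + 1/8·1/3 = 1/6 ✓
b·c³: 3/8·1/27 + 3/8·8/27 + 1/8·1 = 1/4 ✓
b·(c∘Ac): 3/8·2/9 + 1/8·1/3 = 1/8 ✓
b·Ac²: 3/8·1/9 + 1/8·1/3 = 1/12 ✓
b·A²c: 1/8·1/3 = 1/24 ✓; 4 stages ⇒ order 4.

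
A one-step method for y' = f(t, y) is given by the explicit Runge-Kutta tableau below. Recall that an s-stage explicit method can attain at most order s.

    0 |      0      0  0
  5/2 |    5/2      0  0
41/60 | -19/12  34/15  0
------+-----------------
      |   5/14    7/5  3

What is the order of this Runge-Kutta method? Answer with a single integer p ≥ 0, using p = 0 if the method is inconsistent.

b = (5/14, 7/5, 3)
c = (0, 5/2, 41/60)
Ac = (0, 0, 17/3)
Σ b_i: 5/14·1 + 7/5·1 + 3·1 = 333/70 ≠ 1 ⇒ order 0.

0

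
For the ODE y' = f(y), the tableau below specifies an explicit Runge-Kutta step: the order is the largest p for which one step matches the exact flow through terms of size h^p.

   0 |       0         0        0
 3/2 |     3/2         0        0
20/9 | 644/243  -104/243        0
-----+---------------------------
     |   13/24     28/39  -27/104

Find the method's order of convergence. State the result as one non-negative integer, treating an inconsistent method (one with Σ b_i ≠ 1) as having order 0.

3

b = (13/24, 28/39, -27/104)
c = (0, 3/2, 20/9)
Ac = (0, 0, -52/81)
Σ b_i: 13/24·1 + 28/39·1 + (-27/104)·1 = 1 ✓
b·c: 28/39·3/2 + (-27/104)·20/9 = 1/2 ✓
b·c²: 28/39·9/4 + (-27/104)·400/81 = 1/3 ✓
b·Ac: (-27/104)·(-52/81) = 1/6 ✓; 3 stages ⇒ order 3.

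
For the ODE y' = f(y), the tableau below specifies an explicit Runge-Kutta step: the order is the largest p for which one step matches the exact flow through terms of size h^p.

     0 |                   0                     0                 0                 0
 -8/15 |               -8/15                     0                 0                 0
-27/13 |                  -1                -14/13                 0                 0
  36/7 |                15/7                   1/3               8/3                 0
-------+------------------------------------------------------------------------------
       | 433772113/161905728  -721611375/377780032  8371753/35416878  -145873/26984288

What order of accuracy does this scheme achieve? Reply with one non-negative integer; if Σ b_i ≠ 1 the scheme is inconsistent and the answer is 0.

b = (433772113/161905728, -721611375/377780032, 8371753/35416878, -145873/26984288)
c = (0, -8/15, -27/13, 36/7)
Ac = (0, 0, 112/195, -3344/585)
Σ b_i: 433772113/161905728·1 + (-721611375/377780032)·1 + 8371753/35416878·1 + (-145873/26984288)·1 = 1 ✓
b·c: (-721611375/377780032)·(-8/15) + 8371753/35416878·(-27/13) + (-145873/26984288)·36/7 = 1/2 ✓
b·c²: (-721611375/377780032)·64/225 + 8371753/35416878·729/169 + (-145873/26984288)·1296/49 = 1/3 ✓
b·Ac: 8371753/35416878·112/195 + (-145873/26984288)·(-3344/585) = 1/6 ✓
b·c³: (-721611375/377780032)·(-512/3375) + 8371753/35416878·(-19683/2197) + (-145873/26984288)·46656/343 = -3540525581/1381258242 ≠ 1/4 ⇒ order 3.
b·(c∘Ac): 8371753/35416878·(-1008/845) + (-145873/26984288)·(-13376/455) = -518834/4216295 ≠ 1/8
b·Ac²: 8371753/35416878·(-896/2925) + (-145873/26984288)·1323016/114075 = -266590939/1973226060 ≠ 1/12
b·A²c: (-145873/26984288)·896/585 = -314188/37946655 ≠ 1/24

3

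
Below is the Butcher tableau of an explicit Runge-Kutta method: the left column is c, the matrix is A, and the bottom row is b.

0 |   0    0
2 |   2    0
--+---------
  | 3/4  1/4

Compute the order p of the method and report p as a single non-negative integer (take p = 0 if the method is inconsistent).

2

b = (3/4, 1/4)
c = (0, 2)
Σ b_i: 3/4·1 + 1/4·1 = 1 ✓
b·c: 1/4·2 = 1/2 ✓; 2 stages ⇒ order 2.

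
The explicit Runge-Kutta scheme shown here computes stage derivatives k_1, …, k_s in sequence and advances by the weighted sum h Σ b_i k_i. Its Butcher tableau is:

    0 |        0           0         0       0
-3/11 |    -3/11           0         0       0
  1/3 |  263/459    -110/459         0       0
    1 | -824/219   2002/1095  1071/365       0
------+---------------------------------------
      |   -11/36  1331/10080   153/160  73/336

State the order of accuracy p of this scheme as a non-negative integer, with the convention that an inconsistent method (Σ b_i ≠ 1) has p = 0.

b = (-11/36, 1331/10080, 153/160, 73/336)
c = (0, -3/11, 1/3, 1)
Ac = (0, 0, 10/153, 35/73)
Σ b_i: (-11/36)·1 + 1331/10080·1 + 153/160·1 + 73/336·1 = 1 ✓
b·c: 1331/10080·(-3/11) + 153/160·1/3 + 73/336·1 = 1/2 ✓
b·c²: 1331/10080·9/121 + 153/160·1/9 + 73/336·1 = 1/3 ✓
b·Ac: 153/160·10/153 + 73/336·35/73 = 1/6 ✓
b·c³: 1331/10080·(-27/1331) + 153/160·1/27 + 73/336·1 = 1/4 ✓
b·(c∘Ac): 153/160·10/459 + 73/336·35/73 = 1/8 ✓
b·Ac²: 153/160·(-10/561) + 73/336·371/803 = 1/12 ✓
b·A²c: 73/336·14/73 = 1/24 ✓; 4 stages ⇒ order 4.

4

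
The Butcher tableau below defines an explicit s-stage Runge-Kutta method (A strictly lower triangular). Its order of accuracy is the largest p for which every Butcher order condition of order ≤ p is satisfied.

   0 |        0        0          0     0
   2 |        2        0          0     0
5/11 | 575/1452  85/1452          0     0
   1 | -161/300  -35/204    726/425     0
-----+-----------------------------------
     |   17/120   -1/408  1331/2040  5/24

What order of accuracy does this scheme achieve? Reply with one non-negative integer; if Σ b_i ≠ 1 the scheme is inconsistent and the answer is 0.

4

b = (17/120, -1/408, 1331/2040, 5/24)
c = (0, 2, 5/11, 1)
Ac = (0, 0, 85/726, 13/30)
Σ b_i: 17/120·1 + (-1/408)·1 + 1331/2040·1 + 5/24·1 = 1 ✓
b·c: (-1/408)·2 + 1331/2040·5/11 + 5/24·1 = 1/2 ✓
b·c²: (-1/408)·4 + 1331/2040·25/121 + 5/24·1 = 1/3 ✓
b·Ac: 1331/2040·85/726 + 5/24·13/30 = 1/6 ✓
b·c³: (-1/408)·8 + 1331/2040·125/1331 + 5/24·1 = 1/4 ✓
b·(c∘Ac): 1331/2040·425/7986 + 5/24·13/30 = 1/8 ✓
b·Ac²: 1331/2040·85/363 + 5/24·(-1/3) = 1/12 ✓
b·A²c: 5/24·1/5 = 1/24 ✓; 4 stages ⇒ order 4.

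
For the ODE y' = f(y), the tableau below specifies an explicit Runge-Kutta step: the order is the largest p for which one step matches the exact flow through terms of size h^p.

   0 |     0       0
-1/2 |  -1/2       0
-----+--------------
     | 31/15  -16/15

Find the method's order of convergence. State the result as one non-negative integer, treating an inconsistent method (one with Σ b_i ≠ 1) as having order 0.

b = (31/15, -16/15)
c = (0, -1/2)
Σ b_i: 31/15·1 + (-16/15)·1 = 1 ✓
b·c: (-16/15)·(-1/2) = 8/15 ≠ 1/2 ⇒ order 1.

1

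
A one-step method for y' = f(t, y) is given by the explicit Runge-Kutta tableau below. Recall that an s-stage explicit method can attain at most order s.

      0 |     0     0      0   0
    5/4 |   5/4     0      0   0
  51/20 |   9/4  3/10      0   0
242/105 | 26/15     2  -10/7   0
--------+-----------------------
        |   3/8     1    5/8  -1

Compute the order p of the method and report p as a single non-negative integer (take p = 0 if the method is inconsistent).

1

b = (3/8, 1, 5/8, -1)
c = (0, 5/4, 51/20, 242/105)
Ac = (0, 0, 3/8, -8/7)
Σ b_i: 3/8·1 + 1·1 + 5/8·1 + (-1)·1 = 1 ✓
b·c: 1·5/4 + 5/8·51/20 + (-1)·242/105 = 1811/3360 ≠ 1/2 ⇒ order 1.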